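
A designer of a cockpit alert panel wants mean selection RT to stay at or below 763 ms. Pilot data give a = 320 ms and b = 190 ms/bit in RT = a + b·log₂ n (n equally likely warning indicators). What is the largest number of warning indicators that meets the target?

5

Information budget: (763 − 320)/190 = 2.3316 bits, so n ≤ 2^2.3316 = 5.034 → at most 5.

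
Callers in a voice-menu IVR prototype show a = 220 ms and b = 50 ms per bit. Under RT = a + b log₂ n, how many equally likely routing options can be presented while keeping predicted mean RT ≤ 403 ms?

Information budget: (403 − 220)/50 = 3.6600 bits, so n ≤ 2^3.6600 = 12.641 → at most 12.

12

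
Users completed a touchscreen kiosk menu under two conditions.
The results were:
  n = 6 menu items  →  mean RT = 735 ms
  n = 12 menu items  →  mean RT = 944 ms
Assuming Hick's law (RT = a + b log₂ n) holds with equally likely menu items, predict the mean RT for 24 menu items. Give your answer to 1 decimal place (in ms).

1153.0 ms

With log₂ n on the abscissa the relation is linear; from the two conditions:
  b = (944 − 735) / (log₂ 12 − log₂ 6) = 209 / (3.5850 − 2.5850) = 209.000 ms/bit
  a = 735 − 209.000 × 2.5850 = 194.743 ms
Then RT(24) = 194.743 + 209.000 × log₂ 24 = 194.743 + 209.000 × 4.5850 ≈ 1153.000 ms.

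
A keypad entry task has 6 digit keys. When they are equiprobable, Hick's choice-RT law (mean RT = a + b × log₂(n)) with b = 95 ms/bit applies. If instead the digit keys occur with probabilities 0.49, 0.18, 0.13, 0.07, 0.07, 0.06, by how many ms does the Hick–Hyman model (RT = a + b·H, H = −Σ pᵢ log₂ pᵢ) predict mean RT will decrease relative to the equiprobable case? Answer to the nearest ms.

Equiprobable entropy H₀ = log₂ 6 = 2.5850 bits.
Skewed entropy H = −Σ pᵢ log₂ pᵢ = 2.1129 bits.
ΔRT = b·(H₀ − H) = 95 × 0.4721 = 44.85 ms.

45 ms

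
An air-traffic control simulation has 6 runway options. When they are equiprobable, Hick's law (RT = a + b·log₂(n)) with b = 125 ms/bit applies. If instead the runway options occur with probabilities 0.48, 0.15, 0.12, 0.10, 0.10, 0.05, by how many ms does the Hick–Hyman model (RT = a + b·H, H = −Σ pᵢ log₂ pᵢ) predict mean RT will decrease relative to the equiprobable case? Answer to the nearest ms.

Equiprobable entropy H₀ = log₂ 6 = 2.5850 bits.
Skewed entropy H = −Σ pᵢ log₂ pᵢ = 2.1664 bits.
ΔRT = b·(H₀ − H) = 125 × 0.4186 = 52.32 ms.

52 ms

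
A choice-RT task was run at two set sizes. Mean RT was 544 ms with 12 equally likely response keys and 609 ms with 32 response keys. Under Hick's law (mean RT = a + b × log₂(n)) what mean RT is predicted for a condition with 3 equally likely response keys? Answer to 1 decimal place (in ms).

452.1 ms

RT is linear in log₂ n, so two points fix the line:
  b = (609 − 544) / (log₂ 32 − log₂ 12) = 65 / (5 − 3.5850) = 45.935 ms/bit
  a = 544 − 45.935 × 3.5850 = 379.324 ms
Then RT(3) = 379.324 + 45.935 × log₂ 3 = 379.324 + 45.935 × 1.5850 ≈ 452.130 ms.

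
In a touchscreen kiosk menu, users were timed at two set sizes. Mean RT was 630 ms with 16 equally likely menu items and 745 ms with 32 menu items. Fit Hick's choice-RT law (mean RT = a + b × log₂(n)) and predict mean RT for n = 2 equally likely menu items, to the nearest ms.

285 ms

RT is linear in log₂ n, so two points fix the line:
  b = (745 − 630) / (log₂ 32 − log₂ 16) = 115 / (5 − 4) = 115 ms/bit
  a = 630 − 115 × 4 = 170 ms
Then RT(2) = 170 + 115 × log₂ 2 = 170 + 115 × 1 ≈ 285.000 ms.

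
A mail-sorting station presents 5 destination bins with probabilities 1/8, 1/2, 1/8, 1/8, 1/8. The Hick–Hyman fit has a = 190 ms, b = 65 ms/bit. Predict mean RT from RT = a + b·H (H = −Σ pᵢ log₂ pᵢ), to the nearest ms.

Each term −pᵢ log₂ pᵢ: 0.125·3 + 0.5·1 + 0.125·3 + 0.125·3 + 0.125·3; summed, H = 2.000 bits.
Mean RT = a + bH = 190 + 65·2.000 = 320.00 ms.

320 ms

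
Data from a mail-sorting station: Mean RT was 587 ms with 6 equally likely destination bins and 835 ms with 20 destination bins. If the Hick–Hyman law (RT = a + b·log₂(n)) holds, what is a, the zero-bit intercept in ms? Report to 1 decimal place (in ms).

The slope on a log₂ axis is (835 − 587) / (4.3219 − 2.5850) = 142.778 ms/bit.
a = RT₁ − b·log₂ n₁ = 587 − 142.778 × 2.5850 = 217.925 ms.

217.9 ms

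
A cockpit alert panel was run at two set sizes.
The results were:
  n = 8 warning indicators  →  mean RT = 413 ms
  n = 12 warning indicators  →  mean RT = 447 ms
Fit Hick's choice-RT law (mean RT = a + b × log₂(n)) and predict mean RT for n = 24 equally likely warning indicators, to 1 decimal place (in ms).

Solve the two-equation system in a and b:
  b = (447 − 413) / (log₂ 12 − log₂ 8) = 34 / (3.5850 − 3) = 58.123 ms/bit
  a = 413 − 58.123 × 3 = 238.630 ms
Then RT(24) = 238.630 + 58.123 × log₂ 24 = 238.630 + 58.123 × 4.5850 ≈ 505.123 ms.

505.1 ms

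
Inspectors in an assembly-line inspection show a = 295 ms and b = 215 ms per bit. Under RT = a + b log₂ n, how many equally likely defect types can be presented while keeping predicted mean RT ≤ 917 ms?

7

215·log₂ n ≤ 917 − 295 = 622, giving log₂ n ≤ 2.8930 and n ≤ 7.428. The largest whole number is 7.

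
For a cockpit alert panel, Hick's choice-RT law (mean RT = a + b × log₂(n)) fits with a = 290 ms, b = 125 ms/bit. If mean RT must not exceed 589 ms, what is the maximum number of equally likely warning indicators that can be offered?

5

Set 290 + 125·log₂ n ≤ 589 → log₂ n ≤ (589 − 290)/125 = 2.3920.
So n ≤ 2^2.3920 = 5.249; the largest integer n is 5.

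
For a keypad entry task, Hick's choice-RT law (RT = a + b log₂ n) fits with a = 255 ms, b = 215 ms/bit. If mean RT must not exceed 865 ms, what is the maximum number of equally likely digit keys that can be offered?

7

Information budget: (865 − 255)/215 = 2.8372 bits, so n ≤ 2^2.8372 = 7.146 → at most 7.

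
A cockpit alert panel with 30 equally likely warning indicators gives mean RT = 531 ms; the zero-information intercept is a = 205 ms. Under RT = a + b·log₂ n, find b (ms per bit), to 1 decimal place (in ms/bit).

66.4 ms/bit

b = (531 − 205) / log₂(30) = 326 / 4.9069 = 66.437 ms/bit.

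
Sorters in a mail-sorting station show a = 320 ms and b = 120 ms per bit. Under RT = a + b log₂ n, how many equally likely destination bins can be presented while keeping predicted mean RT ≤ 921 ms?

32

Information budget: (921 − 320)/120 = 5.0083 bits, so n ≤ 2^5.0083 = 32.185 → at most 32.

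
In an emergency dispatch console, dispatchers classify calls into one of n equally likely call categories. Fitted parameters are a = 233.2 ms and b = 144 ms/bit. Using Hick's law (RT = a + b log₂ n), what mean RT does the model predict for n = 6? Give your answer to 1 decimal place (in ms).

log₂(6) = 2.5850 bits, so RT = 233.2 + 144 × 2.5850 ≈ 605.435 ms.

605.4 ms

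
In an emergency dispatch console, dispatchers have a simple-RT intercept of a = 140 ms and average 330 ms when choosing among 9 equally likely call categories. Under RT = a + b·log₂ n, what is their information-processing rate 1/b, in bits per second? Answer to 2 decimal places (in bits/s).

Choice component = 330 − 140 = 190 ms over log₂(9) = 3.1699 bits.
b = 190 / 3.1699 = 59.938 ms/bit, so 1/b = 16.684 bits/s.

16.68 bits/s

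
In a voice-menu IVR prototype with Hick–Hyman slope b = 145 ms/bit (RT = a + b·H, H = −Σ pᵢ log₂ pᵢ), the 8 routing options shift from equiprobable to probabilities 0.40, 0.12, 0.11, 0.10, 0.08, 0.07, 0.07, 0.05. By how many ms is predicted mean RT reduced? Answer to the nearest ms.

55 ms

Equiprobable entropy H₀ = log₂ 8 = 3.0000 bits.
Skewed entropy H = −Σ pᵢ log₂ pᵢ = 2.6230 bits.
ΔRT = b·(H₀ − H) = 145 × 0.3770 = 54.66 ms.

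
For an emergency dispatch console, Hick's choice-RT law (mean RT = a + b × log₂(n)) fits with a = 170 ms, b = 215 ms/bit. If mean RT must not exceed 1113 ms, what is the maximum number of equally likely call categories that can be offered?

20

Information budget: (1113 − 170)/215 = 4.3860 bits, so n ≤ 2^4.3860 = 20.909 → at most 20.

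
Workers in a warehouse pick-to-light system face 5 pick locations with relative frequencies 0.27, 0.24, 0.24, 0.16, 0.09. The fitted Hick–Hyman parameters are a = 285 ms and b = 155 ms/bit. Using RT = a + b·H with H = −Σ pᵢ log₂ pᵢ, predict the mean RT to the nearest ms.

Entropy contributions −pᵢ log₂ pᵢ: 0.5100, 0.4941, 0.4941, 0.4230, 0.3127; sum H = 2.2340 bits.
RT = a + bH = 285 + 155·2.2340 = 631.26 ms.

631 ms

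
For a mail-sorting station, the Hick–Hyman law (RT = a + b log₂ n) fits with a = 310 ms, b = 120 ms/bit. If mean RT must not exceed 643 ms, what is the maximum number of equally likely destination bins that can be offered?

6

120·log₂ n ≤ 643 − 310 = 333, giving log₂ n ≤ 2.7750 and n ≤ 6.845. The largest whole number is 6.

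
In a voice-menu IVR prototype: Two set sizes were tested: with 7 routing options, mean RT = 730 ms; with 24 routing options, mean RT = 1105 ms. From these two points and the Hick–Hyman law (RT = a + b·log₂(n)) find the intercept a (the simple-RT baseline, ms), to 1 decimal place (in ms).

Slope: b = (1105 − 730) / (log₂ 24 − log₂ 7) = 375/1.7776 = 210.958 ms/bit.
a = RT₁ − b·log₂ n₁ = 730 − 210.958 × 2.8074 = 137.767 ms.

137.8 ms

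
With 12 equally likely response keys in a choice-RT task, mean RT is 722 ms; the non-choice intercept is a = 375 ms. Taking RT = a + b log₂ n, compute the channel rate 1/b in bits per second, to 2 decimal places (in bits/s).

10.33 bits/s

b = (722 − 375)/log₂ 12 = 347/3.5850 = 96.793 ms per bit = 0.09679 s/bit; the reciprocal is 10.331 bits/s.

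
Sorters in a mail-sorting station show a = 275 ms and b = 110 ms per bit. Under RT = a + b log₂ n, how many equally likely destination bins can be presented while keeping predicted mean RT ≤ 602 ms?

Set 275 + 110·log₂ n ≤ 602 → log₂ n ≤ (602 − 275)/110 = 2.9727.
So n ≤ 2^2.9727 = 7.850; the largest integer n is 7.

7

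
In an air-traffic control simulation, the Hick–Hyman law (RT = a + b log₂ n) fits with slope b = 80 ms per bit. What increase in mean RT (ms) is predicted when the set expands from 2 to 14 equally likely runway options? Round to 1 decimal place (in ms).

ΔRT = (a + b log₂ n₂) − (a + b log₂ n₁) = b·(log₂ n₂ − log₂ n₁).
log₂(14) − log₂(2) = 3.8074 − 1 = 2.8074.
ΔRT = 80 × 2.8074 = 224.588 ms.

224.6 ms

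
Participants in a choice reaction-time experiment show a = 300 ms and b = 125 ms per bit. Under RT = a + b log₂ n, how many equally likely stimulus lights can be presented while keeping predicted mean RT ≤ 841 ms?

Information budget: (841 − 300)/125 = 4.3280 bits, so n ≤ 2^4.3280 = 20.084 → at most 20.

20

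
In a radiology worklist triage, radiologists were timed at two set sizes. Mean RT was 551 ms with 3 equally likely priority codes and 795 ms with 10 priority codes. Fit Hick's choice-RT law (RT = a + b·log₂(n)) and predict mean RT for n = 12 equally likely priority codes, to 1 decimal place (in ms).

RT is linear in log₂ n, so two points fix the line:
  b = (795 − 551) / (log₂ 10 − log₂ 3) = 244 / (3.3219 − 1.5850) = 140.475 ms/bit
  a = 551 − 140.475 × 1.5850 = 328.353 ms
Then RT(12) = 328.353 + 140.475 × log₂ 12 = 328.353 + 140.475 × 3.5850 ≈ 831.950 ms.

831.9 ms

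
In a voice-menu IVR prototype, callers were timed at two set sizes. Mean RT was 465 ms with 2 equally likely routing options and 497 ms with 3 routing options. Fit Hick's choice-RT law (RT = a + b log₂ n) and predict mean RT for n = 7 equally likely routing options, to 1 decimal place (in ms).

Solve the two-equation system in a and b:
  b = (497 − 465) / (log₂ 3 − log₂ 2) = 32 / (1.5850 − 1) = 54.704 ms/bit
  a = 465 − 54.704 × 1 = 410.296 ms
Then RT(7) = 410.296 + 54.704 × log₂ 7 = 410.296 + 54.704 × 2.8074 ≈ 563.870 ms.

563.9 ms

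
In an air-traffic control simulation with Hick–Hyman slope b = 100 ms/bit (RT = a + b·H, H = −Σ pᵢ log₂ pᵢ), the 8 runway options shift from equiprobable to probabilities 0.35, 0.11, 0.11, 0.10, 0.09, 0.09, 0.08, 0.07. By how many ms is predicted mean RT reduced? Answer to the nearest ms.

25 ms

Equiprobable entropy H₀ = log₂ 8 = 3.0000 bits.
Skewed entropy H = −Σ pᵢ log₂ pᵢ = 2.7482 bits.
ΔRT = b·(H₀ − H) = 100 × 0.2518 = 25.18 ms.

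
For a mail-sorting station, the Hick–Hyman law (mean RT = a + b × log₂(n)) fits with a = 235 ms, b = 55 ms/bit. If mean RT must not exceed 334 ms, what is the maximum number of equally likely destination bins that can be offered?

55·log₂ n ≤ 334 − 235 = 99, giving log₂ n ≤ 1.8000 and n ≤ 3.482. The largest whole number is 3.

3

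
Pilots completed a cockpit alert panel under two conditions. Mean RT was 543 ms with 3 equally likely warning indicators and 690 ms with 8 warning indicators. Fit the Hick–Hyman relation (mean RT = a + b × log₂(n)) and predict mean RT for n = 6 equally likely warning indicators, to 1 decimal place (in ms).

646.9 ms

RT is linear in log₂ n, so two points fix the line:
  b = (690 − 543) / (log₂ 8 − log₂ 3) = 147 / (3 − 1.5850) = 103.884 ms/bit
  a = 543 − 103.884 × 1.5850 = 378.347 ms
Then RT(6) = 378.347 + 103.884 × log₂ 6 = 378.347 + 103.884 × 2.5850 ≈ 646.884 ms.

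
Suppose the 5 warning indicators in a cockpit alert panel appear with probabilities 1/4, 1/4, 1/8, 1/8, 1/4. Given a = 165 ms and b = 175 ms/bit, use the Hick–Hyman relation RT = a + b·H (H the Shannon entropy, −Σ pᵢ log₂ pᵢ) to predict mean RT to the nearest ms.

Each term −pᵢ log₂ pᵢ: 0.25·2 + 0.25·2 + 0.125·3 + 0.125·3 + 0.25·2; summed, H = 2.250 bits.
Mean RT = a + bH = 165 + 175·2.250 = 558.75 ms.

559 ms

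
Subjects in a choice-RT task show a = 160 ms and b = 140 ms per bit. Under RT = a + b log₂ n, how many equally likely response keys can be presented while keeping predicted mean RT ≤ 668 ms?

12

Set 160 + 140·log₂ n ≤ 668 → log₂ n ≤ (668 − 160)/140 = 3.6286.
So n ≤ 2^3.6286 = 12.368; the largest integer n is 12.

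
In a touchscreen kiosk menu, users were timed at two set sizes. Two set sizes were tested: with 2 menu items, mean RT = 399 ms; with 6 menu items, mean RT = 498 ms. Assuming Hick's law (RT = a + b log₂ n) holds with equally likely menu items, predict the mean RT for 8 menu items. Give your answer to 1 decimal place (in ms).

RT is linear in log₂ n, so two points fix the line:
  b = (498 − 399) / (log₂ 6 − log₂ 2) = 99 / (2.5850 − 1) = 62.462 ms/bit
  a = 399 − 62.462 × 1 = 336.538 ms
Then RT(8) = 336.538 + 62.462 × log₂ 8 = 336.538 + 62.462 × 3 ≈ 523.924 ms.

523.9 ms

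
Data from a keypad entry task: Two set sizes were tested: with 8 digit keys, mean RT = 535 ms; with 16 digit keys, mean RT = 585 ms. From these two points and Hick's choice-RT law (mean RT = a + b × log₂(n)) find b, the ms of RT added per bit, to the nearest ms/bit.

50 ms/bit

b = (RT₂ − RT₁)/(log₂ n₂ − log₂ n₁) = (585 − 535)/(4 − 3) = 50 ms/bit.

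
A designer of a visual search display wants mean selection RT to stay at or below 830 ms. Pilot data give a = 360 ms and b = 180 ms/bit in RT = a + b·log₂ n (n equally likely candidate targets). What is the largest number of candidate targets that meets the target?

Set 360 + 180·log₂ n ≤ 830 → log₂ n ≤ (830 − 360)/180 = 2.6111.
So n ≤ 2^2.6111 = 6.110; the largest integer n is 6.

6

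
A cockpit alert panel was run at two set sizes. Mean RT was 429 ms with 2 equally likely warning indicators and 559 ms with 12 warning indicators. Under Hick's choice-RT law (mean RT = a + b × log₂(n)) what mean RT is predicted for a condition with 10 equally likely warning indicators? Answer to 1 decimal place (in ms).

545.8 ms

Fit slope and intercept:
  b = (559 − 429) / (log₂ 12 − log₂ 2) = 130 / (3.5850 − 1) = 50.291 ms/bit
  a = 429 − 50.291 × 1 = 378.709 ms
Then RT(10) = 378.709 + 50.291 × log₂ 10 = 378.709 + 50.291 × 3.3219 ≈ 545.772 ms.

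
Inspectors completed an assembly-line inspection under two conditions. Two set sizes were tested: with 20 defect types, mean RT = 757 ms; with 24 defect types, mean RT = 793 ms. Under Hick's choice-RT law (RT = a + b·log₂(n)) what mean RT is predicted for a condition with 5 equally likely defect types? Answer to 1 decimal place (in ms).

483.3 ms

Solve the two-equation system in a and b:
  b = (793 − 757) / (log₂ 24 − log₂ 20) = 36 / (4.5850 − 4.3219) = 136.864 ms/bit
  a = 757 − 136.864 × 4.3219 = 165.483 ms
Then RT(5) = 165.483 + 136.864 × log₂ 5 = 165.483 + 136.864 × 2.3219 ≈ 483.272 ms.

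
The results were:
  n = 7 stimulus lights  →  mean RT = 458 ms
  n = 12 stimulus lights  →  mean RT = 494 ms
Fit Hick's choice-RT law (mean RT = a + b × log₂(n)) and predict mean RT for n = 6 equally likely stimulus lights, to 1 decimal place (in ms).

Solve the two-equation system in a and b:
  b = (494 − 458) / (log₂ 12 − log₂ 7) = 36 / (3.5850 − 2.8074) = 46.296 ms/bit
  a = 458 − 46.296 × 2.8074 = 328.031 ms
Then RT(6) = 328.031 + 46.296 × log₂ 6 = 328.031 + 46.296 × 2.5850 ≈ 447.704 ms.

447.7 ms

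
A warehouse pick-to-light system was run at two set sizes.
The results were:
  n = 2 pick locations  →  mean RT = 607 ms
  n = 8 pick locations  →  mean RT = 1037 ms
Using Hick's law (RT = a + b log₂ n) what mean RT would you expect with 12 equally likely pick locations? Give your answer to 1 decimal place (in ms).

1162.8 ms

RT is linear in log₂ n, so two points fix the line:
  b = (1037 − 607) / (log₂ 8 − log₂ 2) = 430 / (3 − 1) = 215.000 ms/bit
  a = 607 − 215.000 × 1 = 392.000 ms
Then RT(12) = 392.000 + 215.000 × log₂ 12 = 392.000 + 215.000 × 3.5850 ≈ 1162.767 ms.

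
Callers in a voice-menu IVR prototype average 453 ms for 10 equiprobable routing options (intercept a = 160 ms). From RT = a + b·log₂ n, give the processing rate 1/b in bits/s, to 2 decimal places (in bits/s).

11.34 bits/s

b = (453 − 160)/log₂ 10 = 293/3.3219 = 88.202 ms per bit = 0.08820 s/bit; the reciprocal is 11.338 bits/s.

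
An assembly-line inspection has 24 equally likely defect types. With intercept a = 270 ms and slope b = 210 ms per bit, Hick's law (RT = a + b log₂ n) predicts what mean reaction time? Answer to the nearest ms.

log₂(24) = 4.5850 bits, so RT = 270 + 210 × 4.5850 ≈ 1232.842 ms.

1233 ms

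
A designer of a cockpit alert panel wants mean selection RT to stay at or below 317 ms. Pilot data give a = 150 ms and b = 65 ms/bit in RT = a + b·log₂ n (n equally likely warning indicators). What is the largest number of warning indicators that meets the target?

Set 150 + 65·log₂ n ≤ 317 → log₂ n ≤ (317 − 150)/65 = 2.5692.
So n ≤ 2^2.5692 = 5.935; the largest integer n is 5.

5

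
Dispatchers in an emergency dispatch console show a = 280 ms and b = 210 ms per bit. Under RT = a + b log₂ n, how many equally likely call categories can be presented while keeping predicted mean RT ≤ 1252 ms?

24

Information budget: (1252 − 280)/210 = 4.6286 bits, so n ≤ 2^4.6286 = 24.737 → at most 24.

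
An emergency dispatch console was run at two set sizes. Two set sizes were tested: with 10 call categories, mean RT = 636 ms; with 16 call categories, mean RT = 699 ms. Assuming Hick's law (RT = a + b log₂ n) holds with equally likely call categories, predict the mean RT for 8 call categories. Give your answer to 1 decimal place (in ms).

RT is linear in log₂ n, so two points fix the line:
  b = (699 − 636) / (log₂ 16 − log₂ 10) = 63 / (4 − 3.3219) = 92.911 ms/bit
  a = 636 − 92.911 × 3.3219 = 327.358 ms
Then RT(8) = 327.358 + 92.911 × log₂ 8 = 327.358 + 92.911 × 3 ≈ 606.089 ms.

606.1 ms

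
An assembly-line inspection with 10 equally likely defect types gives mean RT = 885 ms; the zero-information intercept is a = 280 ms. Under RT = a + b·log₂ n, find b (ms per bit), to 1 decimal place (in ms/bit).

182.1 ms/bit

b = (885 − 280) / log₂(10) = 605 / 3.3219 = 182.123 ms/bit.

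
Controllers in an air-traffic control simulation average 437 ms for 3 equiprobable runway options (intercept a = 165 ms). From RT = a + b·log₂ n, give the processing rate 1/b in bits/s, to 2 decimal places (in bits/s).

b = (437 − 165)/log₂ 3 = 272/1.5850 = 171.613 ms per bit = 0.17161 s/bit; the reciprocal is 5.827 bits/s.

5.83 bits/s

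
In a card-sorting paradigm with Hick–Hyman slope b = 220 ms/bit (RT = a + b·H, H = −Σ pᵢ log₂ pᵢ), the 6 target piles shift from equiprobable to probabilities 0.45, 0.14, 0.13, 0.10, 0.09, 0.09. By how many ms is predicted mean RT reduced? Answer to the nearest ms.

Equiprobable entropy H₀ = log₂ 6 = 2.5850 bits.
Skewed entropy H = −Σ pᵢ log₂ pᵢ = 2.2557 bits.
ΔRT = b·(H₀ − H) = 220 × 0.3293 = 72.45 ms.

72 ms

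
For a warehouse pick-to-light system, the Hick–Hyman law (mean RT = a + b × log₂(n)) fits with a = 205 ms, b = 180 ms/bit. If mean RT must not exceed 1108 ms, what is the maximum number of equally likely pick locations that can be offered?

180·log₂ n ≤ 1108 − 205 = 903, giving log₂ n ≤ 5.0167 and n ≤ 32.372. The largest whole number is 32.

32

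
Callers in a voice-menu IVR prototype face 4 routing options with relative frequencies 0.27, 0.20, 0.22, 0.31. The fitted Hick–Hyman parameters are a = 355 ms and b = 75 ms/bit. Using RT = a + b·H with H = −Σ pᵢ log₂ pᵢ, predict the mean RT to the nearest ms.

503 ms

H = 0.27·log₂(1/0.27) + 0.20·log₂(1/0.20) + 0.22·log₂(1/0.22) + 0.31·log₂(1/0.31) = 1.9788 bits.
RT = 355 + 75 × 1.9788 = 503.41 ms.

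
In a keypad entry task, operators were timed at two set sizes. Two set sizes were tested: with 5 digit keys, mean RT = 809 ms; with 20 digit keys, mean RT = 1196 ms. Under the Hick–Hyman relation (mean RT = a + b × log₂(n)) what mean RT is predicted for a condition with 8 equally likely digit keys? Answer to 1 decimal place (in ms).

940.2 ms

RT is linear in log₂ n, so two points fix the line:
  b = (1196 − 809) / (log₂ 20 − log₂ 5) = 387 / (4.3219 − 2.3219) = 193.500 ms/bit
  a = 809 − 193.500 × 2.3219 = 359.707 ms
Then RT(8) = 359.707 + 193.500 × log₂ 8 = 359.707 + 193.500 × 3 ≈ 940.207 ms.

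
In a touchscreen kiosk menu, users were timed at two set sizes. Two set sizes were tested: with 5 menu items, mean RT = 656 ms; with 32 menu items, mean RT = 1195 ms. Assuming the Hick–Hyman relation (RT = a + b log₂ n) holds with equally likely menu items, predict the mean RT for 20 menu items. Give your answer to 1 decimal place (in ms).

1058.5 ms

RT is linear in log₂ n, so two points fix the line:
  b = (1195 − 656) / (log₂ 32 − log₂ 5) = 539 / (5 − 2.3219) = 201.264 ms/bit
  a = 656 − 201.264 × 2.3219 = 188.679 ms
Then RT(20) = 188.679 + 201.264 × log₂ 20 = 188.679 + 201.264 × 4.3219 ≈ 1058.528 ms.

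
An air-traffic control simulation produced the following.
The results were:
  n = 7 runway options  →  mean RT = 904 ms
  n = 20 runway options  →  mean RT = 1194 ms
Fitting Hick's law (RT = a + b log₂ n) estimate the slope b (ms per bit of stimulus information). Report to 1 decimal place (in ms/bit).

191.5 ms/bit

The slope on a log₂ axis is (1194 − 904) / (4.3219 − 2.8074) = 191.473 ms/bit.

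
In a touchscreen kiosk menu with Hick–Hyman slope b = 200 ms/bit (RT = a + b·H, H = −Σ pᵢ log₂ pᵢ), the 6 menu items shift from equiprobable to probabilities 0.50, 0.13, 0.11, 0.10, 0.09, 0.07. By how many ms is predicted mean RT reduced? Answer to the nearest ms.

Equiprobable entropy H₀ = log₂ 6 = 2.5850 bits.
Skewed entropy H = −Σ pᵢ log₂ pᵢ = 2.1463 bits.
ΔRT = b·(H₀ − H) = 200 × 0.4386 = 87.73 ms.

88 ms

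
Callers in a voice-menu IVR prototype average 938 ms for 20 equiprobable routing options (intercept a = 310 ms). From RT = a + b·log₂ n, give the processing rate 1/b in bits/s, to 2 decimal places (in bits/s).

6.88 bits/s

Choice component = 938 − 310 = 628 ms over log₂(20) = 4.3219 bits.
b = 628 / 4.3219 = 145.306 ms/bit, so 1/b = 6.882 bits/s.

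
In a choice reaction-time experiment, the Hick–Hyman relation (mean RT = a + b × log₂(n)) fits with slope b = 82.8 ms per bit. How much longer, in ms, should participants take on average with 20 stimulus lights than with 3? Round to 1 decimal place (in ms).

The intercept a cancels: ΔRT = b·(log₂ n₂ − log₂ n₁) = b·log₂(n₂/n₁).
log₂(20) − log₂(3) = 4.3219 − 1.5850 = 2.7370.
ΔRT = 82.8 × 2.7370 = 226.621 ms.

226.6 ms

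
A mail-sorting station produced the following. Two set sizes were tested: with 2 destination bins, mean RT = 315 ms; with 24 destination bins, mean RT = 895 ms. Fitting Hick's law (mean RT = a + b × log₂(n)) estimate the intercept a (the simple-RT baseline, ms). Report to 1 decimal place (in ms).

Slope: b = (895 − 315) / (log₂ 24 − log₂ 2) = 580/3.5850 = 161.787 ms/bit.
a = RT₁ − b·log₂ n₁ = 315 − 161.787 × 1 = 153.213 ms.

153.2 ms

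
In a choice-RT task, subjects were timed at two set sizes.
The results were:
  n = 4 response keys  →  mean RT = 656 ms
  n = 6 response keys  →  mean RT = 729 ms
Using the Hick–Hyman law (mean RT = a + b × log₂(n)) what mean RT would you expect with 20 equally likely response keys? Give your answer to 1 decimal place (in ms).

945.8 ms

With log₂ n on the abscissa the relation is linear; from the two conditions:
  b = (729 − 656) / (log₂ 6 − log₂ 4) = 73 / (2.5850 − 2) = 124.794 ms/bit
  a = 656 − 124.794 × 2 = 406.411 ms
Then RT(20) = 406.411 + 124.794 × log₂ 20 = 406.411 + 124.794 × 4.3219 ≈ 945.763 ms.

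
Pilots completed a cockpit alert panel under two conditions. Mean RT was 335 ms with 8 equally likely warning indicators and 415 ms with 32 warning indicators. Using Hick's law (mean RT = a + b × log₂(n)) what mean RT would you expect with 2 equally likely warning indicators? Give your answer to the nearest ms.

Fit slope and intercept:
  b = (415 − 335) / (log₂ 32 − log₂ 8) = 80 / (5 − 3) = 40 ms/bit
  a = 335 − 40 × 3 = 215 ms
Then RT(2) = 215 + 40 × log₂ 2 = 215 + 40 × 1 ≈ 255.000 ms.

255 ms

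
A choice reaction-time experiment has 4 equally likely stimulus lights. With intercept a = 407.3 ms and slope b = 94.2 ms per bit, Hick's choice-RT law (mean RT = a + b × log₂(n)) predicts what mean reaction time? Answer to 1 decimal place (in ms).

log₂(4) = 2 bits, so RT = 407.3 + 94.2 × 2 ≈ 595.700 ms.

595.7 ms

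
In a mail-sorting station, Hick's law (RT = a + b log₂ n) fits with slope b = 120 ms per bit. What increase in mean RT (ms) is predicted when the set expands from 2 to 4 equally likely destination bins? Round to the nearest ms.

Only the slope matters, since a is common to both: ΔRT = b·log₂(n₂/n₁).
log₂(4) − log₂(2) = log₂(4/2) = log₂(2) = 1.
ΔRT = 120 × 1.0000 = 120.000 ms.

120 ms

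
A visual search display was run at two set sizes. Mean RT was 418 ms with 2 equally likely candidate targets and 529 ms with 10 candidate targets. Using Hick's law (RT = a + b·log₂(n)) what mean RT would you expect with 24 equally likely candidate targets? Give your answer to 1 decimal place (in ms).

589.4 ms

With log₂ n on the abscissa the relation is linear; from the two conditions:
  b = (529 − 418) / (log₂ 10 − log₂ 2) = 111 / (3.3219 − 1) = 47.805 ms/bit
  a = 418 − 47.805 × 1 = 370.195 ms
Then RT(24) = 370.195 + 47.805 × log₂ 24 = 370.195 + 47.805 × 4.5850 ≈ 589.379 ms.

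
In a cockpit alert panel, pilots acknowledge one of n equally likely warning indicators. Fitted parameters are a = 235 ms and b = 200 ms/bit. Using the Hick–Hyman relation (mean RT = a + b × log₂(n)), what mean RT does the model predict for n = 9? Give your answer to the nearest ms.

869 ms

log₂(9) = 3.1699 bits, so RT = 235 + 200 × 3.1699 ≈ 868.985 ms.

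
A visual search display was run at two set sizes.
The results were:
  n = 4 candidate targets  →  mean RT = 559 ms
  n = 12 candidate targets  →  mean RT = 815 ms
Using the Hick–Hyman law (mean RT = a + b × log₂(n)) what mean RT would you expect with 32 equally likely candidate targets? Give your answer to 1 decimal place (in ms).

Solve the two-equation system in a and b:
  b = (815 − 559) / (log₂ 12 − log₂ 4) = 256 / (3.5850 − 2) = 161.518 ms/bit
  a = 559 − 161.518 × 2 = 235.964 ms
Then RT(32) = 235.964 + 161.518 × log₂ 32 = 235.964 + 161.518 × 5 ≈ 1043.554 ms.

1043.6 ms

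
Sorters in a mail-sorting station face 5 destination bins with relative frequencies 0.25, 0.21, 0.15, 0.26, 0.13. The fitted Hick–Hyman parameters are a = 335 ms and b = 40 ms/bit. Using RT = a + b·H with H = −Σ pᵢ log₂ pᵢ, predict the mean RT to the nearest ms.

Entropy contributions −pᵢ log₂ pᵢ: 0.5000, 0.4728, 0.4105, 0.5053, 0.3826; sum H = 2.2713 bits.
RT = a + bH = 335 + 40·2.2713 = 425.85 ms.

426 ms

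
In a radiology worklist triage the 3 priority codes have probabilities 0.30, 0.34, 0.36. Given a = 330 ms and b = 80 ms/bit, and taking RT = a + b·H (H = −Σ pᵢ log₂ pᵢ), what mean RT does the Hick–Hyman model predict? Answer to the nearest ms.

456 ms

Entropy contributions −pᵢ log₂ pᵢ: 0.5211, 0.5292, 0.5306; sum H = 1.5809 bits.
RT = a + bH = 330 + 80·1.5809 = 456.47 ms.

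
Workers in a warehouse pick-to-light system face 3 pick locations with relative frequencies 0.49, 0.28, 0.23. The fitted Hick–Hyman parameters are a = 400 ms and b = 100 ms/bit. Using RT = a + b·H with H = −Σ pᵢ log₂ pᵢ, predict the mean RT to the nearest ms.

H = 0.49·log₂(1/0.49) + 0.28·log₂(1/0.28) + 0.23·log₂(1/0.23) = 1.5062 bits.
RT = 400 + 100 × 1.5062 = 550.62 ms.

551 ms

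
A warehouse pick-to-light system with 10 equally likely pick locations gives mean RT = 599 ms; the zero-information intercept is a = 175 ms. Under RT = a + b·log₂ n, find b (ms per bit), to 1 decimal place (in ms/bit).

b = (599 − 175) / log₂(10) = 424 / 3.3219 = 127.637 ms/bit.

127.6 ms/bit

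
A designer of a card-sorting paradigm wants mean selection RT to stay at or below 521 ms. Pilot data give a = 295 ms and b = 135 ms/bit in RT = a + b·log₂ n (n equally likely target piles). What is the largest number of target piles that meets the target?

3

Set 295 + 135·log₂ n ≤ 521 → log₂ n ≤ (521 − 295)/135 = 1.6741.
So n ≤ 2^1.6741 = 3.191; the largest integer n is 3.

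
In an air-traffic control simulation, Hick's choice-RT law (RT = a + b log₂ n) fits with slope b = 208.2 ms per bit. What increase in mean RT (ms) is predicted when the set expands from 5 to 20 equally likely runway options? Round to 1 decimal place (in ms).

416.4 ms

Only the slope matters, since a is common to both: ΔRT = b·log₂(n₂/n₁).
log₂(20) − log₂(5) = log₂(20/5) = log₂(4) = 2.
ΔRT = 208.2 × 2.0000 = 416.400 ms.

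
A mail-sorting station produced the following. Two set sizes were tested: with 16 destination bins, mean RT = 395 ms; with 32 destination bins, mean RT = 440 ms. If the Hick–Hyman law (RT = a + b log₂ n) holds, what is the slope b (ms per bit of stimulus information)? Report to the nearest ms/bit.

45 ms/bit

The slope on a log₂ axis is (440 − 395) / (5 − 4) = 45 ms/bit.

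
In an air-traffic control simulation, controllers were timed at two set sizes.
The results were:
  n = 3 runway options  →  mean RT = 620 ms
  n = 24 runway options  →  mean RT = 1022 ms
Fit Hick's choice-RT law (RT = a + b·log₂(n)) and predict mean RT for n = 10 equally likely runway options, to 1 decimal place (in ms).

RT is linear in log₂ n, so two points fix the line:
  b = (1022 − 620) / (log₂ 24 − log₂ 3) = 402 / (4.5850 − 1.5850) = 134.000 ms/bit
  a = 620 − 134.000 × 1.5850 = 407.615 ms
Then RT(10) = 407.615 + 134.000 × log₂ 10 = 407.615 + 134.000 × 3.3219 ≈ 852.753 ms.

852.8 ms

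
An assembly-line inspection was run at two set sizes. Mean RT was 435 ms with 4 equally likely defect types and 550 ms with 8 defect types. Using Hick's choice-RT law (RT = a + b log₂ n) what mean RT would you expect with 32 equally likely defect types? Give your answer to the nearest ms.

Fit slope and intercept:
  b = (550 − 435) / (log₂ 8 − log₂ 4) = 115 / (3 − 2) = 115 ms/bit
  a = 435 − 115 × 2 = 205 ms
Then RT(32) = 205 + 115 × log₂ 32 = 205 + 115 × 5 ≈ 780.000 ms.

780 ms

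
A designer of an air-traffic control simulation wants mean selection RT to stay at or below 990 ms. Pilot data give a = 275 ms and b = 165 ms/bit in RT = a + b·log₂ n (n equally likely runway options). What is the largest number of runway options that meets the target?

20

Information budget: (990 − 275)/165 = 4.3333 bits, so n ≤ 2^4.3333 = 20.159 → at most 20.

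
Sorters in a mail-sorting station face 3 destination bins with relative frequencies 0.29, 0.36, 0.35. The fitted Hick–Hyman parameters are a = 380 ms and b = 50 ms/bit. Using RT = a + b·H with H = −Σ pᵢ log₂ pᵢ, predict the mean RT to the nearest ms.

Entropy contributions −pᵢ log₂ pᵢ: 0.5179, 0.5306, 0.5301; sum H = 1.5786 bits.
RT = a + bH = 380 + 50·1.5786 = 458.93 ms.

459 ms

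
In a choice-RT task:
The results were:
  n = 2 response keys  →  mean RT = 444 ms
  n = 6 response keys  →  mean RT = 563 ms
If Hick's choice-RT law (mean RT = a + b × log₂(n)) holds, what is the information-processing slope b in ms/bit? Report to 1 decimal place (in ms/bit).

b = (RT₂ − RT₁)/(log₂ n₂ − log₂ n₁) = (563 − 444)/(2.5850 − 1) = 75.081 ms/bit.

75.1 ms/bit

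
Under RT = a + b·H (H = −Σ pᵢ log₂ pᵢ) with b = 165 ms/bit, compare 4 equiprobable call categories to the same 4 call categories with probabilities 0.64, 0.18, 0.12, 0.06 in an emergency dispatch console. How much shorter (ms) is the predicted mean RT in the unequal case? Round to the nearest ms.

88 ms

The RT saving is b·ΔH. Equiprobable H₀ = log₂(4) = 2.0000 bits; with the given probabilities H = 1.4680 bits.
b·(H₀ − H) = 165 × (2.0000 − 1.4680) = 87.78 ms.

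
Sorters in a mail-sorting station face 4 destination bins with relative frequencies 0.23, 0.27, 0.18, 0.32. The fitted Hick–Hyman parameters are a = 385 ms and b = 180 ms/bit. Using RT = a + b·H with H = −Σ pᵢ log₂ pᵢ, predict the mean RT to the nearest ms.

739 ms

Entropy contributions −pᵢ log₂ pᵢ: 0.4877, 0.5100, 0.4453, 0.5260; sum H = 1.9690 bits.
RT = a + bH = 385 + 180·1.9690 = 739.43 ms.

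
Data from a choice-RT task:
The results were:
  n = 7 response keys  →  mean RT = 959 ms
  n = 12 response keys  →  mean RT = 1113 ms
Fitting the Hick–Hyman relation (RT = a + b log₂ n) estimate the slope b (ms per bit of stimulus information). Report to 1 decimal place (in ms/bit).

The slope on a log₂ axis is (1113 − 959) / (3.5850 − 2.8074) = 198.043 ms/bit.

198.0 ms/bit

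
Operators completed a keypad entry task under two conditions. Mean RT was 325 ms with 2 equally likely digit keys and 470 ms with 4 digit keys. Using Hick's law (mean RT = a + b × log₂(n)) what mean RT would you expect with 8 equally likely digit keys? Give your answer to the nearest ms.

With log₂ n on the abscissa the relation is linear; from the two conditions:
  b = (470 − 325) / (log₂ 4 − log₂ 2) = 145 / (2 − 1) = 145 ms/bit
  a = 325 − 145 × 1 = 180 ms
Then RT(8) = 180 + 145 × log₂ 8 = 180 + 145 × 3 ≈ 615.000 ms.

615 ms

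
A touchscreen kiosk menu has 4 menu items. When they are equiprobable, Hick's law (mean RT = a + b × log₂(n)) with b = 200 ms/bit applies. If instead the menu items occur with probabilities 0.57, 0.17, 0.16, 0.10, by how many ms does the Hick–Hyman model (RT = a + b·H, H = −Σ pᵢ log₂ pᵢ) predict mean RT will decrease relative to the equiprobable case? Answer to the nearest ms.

70 ms

The RT saving is b·ΔH. Equiprobable H₀ = log₂(4) = 2.0000 bits; with the given probabilities H = 1.6520 bits.
b·(H₀ − H) = 200 × (2.0000 − 1.6520) = 69.59 ms.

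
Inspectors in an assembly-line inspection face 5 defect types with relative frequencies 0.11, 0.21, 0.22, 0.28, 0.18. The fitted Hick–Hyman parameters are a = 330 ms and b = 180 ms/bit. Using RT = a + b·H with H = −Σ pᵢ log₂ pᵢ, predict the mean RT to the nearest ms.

737 ms

H = 0.11·log₂(1/0.11) + 0.21·log₂(1/0.21) + 0.22·log₂(1/0.22) + 0.28·log₂(1/0.28) + 0.18·log₂(1/0.18) = 2.2632 bits.
RT = 330 + 180 × 2.2632 = 737.38 ms.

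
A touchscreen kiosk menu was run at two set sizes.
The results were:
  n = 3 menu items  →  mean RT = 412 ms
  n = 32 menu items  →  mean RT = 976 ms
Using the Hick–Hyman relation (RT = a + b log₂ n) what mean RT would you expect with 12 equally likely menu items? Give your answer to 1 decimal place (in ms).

742.3 ms

Solve the two-equation system in a and b:
  b = (976 − 412) / (log₂ 32 − log₂ 3) = 564 / (5 − 1.5850) = 165.152 ms/bit
  a = 412 − 165.152 × 1.5850 = 150.240 ms
Then RT(12) = 150.240 + 165.152 × log₂ 12 = 150.240 + 165.152 × 3.5850 ≈ 742.304 ms.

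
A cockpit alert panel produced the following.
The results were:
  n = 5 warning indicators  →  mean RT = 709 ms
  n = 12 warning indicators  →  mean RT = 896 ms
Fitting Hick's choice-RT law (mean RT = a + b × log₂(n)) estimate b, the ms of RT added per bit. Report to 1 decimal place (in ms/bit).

148.1 ms/bit

Slope: b = (896 − 709) / (log₂ 12 − log₂ 5) = 187/1.2630 = 148.056 ms/bit.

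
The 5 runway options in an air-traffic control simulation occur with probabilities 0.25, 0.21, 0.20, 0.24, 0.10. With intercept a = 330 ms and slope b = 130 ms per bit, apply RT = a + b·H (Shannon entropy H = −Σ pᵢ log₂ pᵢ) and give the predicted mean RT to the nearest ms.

624 ms

H = 0.25·log₂(1/0.25) + 0.21·log₂(1/0.21) + 0.20·log₂(1/0.20) + 0.24·log₂(1/0.24) + 0.10·log₂(1/0.10) = 2.2635 bits.
RT = 330 + 130 × 2.2635 = 624.26 ms.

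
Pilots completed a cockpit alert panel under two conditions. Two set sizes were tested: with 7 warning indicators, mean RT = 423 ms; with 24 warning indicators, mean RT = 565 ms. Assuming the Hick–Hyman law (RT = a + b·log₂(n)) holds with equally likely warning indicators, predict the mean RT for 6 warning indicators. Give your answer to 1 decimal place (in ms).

405.2 ms

Solve the two-equation system in a and b:
  b = (565 − 423) / (log₂ 24 − log₂ 7) = 142 / (4.5850 − 2.8074) = 79.883 ms/bit
  a = 423 − 79.883 × 2.8074 = 198.741 ms
Then RT(6) = 198.741 + 79.883 × log₂ 6 = 198.741 + 79.883 × 2.5850 ≈ 405.235 ms.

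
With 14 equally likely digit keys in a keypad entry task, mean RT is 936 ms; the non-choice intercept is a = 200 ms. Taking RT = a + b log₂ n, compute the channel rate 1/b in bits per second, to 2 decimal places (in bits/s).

5.17 bits/s

Choice component = 936 − 200 = 736 ms over log₂(14) = 3.8074 bits.
b = 736 / 3.8074 = 193.310 ms/bit, so 1/b = 5.173 bits/s.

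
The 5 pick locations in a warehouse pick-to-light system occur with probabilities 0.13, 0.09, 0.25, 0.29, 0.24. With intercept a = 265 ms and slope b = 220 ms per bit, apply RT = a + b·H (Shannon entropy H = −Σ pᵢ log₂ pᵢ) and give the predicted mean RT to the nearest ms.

Entropy contributions −pᵢ log₂ pᵢ: 0.3826, 0.3127, 0.5000, 0.5179, 0.4941; sum H = 2.2073 bits.
RT = a + bH = 265 + 220·2.2073 = 750.61 ms.

751 ms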